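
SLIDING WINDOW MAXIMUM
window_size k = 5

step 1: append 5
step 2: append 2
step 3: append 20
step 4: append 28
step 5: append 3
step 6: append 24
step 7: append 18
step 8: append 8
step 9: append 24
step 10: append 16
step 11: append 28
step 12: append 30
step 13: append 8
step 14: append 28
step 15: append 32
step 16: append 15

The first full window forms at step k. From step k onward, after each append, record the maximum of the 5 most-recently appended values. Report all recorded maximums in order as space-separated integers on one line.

Answer: 28 28 28 28 24 24 28 30 30 30 32 32

Derivation:
step 1: append 5 -> window=[5] (not full yet)
step 2: append 2 -> window=[5, 2] (not full yet)
step 3: append 20 -> window=[5, 2, 20] (not full yet)
step 4: append 28 -> window=[5, 2, 20, 28] (not full yet)
step 5: append 3 -> window=[5, 2, 20, 28, 3] -> max=28
step 6: append 24 -> window=[2, 20, 28, 3, 24] -> max=28
step 7: append 18 -> window=[20, 28, 3, 24, 18] -> max=28
step 8: append 8 -> window=[28, 3, 24, 18, 8] -> max=28
step 9: append 24 -> window=[3, 24, 18, 8, 24] -> max=24
step 10: append 16 -> window=[24, 18, 8, 24, 16] -> max=24
step 11: append 28 -> window=[18, 8, 24, 16, 28] -> max=28
step 12: append 30 -> window=[8, 24, 16, 28, 30] -> max=30
step 13: append 8 -> window=[24, 16, 28, 30, 8] -> max=30
step 14: append 28 -> window=[16, 28, 30, 8, 28] -> max=30
step 15: append 32 -> window=[28, 30, 8, 28, 32] -> max=32
step 16: append 15 -> window=[30, 8, 28, 32, 15] -> max=32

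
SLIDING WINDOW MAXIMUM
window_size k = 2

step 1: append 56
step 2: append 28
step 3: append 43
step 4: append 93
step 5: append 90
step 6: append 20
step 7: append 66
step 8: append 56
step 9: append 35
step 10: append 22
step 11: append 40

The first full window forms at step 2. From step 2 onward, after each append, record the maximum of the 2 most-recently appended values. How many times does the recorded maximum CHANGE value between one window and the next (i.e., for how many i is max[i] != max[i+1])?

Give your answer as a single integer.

step 1: append 56 -> window=[56] (not full yet)
step 2: append 28 -> window=[56, 28] -> max=56
step 3: append 43 -> window=[28, 43] -> max=43
step 4: append 93 -> window=[43, 93] -> max=93
step 5: append 90 -> window=[93, 90] -> max=93
step 6: append 20 -> window=[90, 20] -> max=90
step 7: append 66 -> window=[20, 66] -> max=66
step 8: append 56 -> window=[66, 56] -> max=66
step 9: append 35 -> window=[56, 35] -> max=56
step 10: append 22 -> window=[35, 22] -> max=35
step 11: append 40 -> window=[22, 40] -> max=40
Recorded maximums: 56 43 93 93 90 66 66 56 35 40
Changes between consecutive maximums: 7

Answer: 7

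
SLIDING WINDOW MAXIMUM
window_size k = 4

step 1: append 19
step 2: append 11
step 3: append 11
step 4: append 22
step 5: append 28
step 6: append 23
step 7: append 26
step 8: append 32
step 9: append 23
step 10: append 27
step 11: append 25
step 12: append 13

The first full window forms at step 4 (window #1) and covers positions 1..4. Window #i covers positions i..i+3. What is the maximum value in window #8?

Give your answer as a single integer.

step 1: append 19 -> window=[19] (not full yet)
step 2: append 11 -> window=[19, 11] (not full yet)
step 3: append 11 -> window=[19, 11, 11] (not full yet)
step 4: append 22 -> window=[19, 11, 11, 22] -> max=22
step 5: append 28 -> window=[11, 11, 22, 28] -> max=28
step 6: append 23 -> window=[11, 22, 28, 23] -> max=28
step 7: append 26 -> window=[22, 28, 23, 26] -> max=28
step 8: append 32 -> window=[28, 23, 26, 32] -> max=32
step 9: append 23 -> window=[23, 26, 32, 23] -> max=32
step 10: append 27 -> window=[26, 32, 23, 27] -> max=32
step 11: append 25 -> window=[32, 23, 27, 25] -> max=32
Window #8 max = 32

Answer: 32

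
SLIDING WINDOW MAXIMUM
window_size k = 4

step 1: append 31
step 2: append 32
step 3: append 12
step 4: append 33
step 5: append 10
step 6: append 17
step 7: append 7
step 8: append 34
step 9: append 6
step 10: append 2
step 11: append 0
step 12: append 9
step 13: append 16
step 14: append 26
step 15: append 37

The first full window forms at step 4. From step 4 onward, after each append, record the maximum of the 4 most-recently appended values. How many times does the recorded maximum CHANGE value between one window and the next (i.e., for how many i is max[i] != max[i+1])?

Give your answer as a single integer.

step 1: append 31 -> window=[31] (not full yet)
step 2: append 32 -> window=[31, 32] (not full yet)
step 3: append 12 -> window=[31, 32, 12] (not full yet)
step 4: append 33 -> window=[31, 32, 12, 33] -> max=33
step 5: append 10 -> window=[32, 12, 33, 10] -> max=33
step 6: append 17 -> window=[12, 33, 10, 17] -> max=33
step 7: append 7 -> window=[33, 10, 17, 7] -> max=33
step 8: append 34 -> window=[10, 17, 7, 34] -> max=34
step 9: append 6 -> window=[17, 7, 34, 6] -> max=34
step 10: append 2 -> window=[7, 34, 6, 2] -> max=34
step 11: append 0 -> window=[34, 6, 2, 0] -> max=34
step 12: append 9 -> window=[6, 2, 0, 9] -> max=9
step 13: append 16 -> window=[2, 0, 9, 16] -> max=16
step 14: append 26 -> window=[0, 9, 16, 26] -> max=26
step 15: append 37 -> window=[9, 16, 26, 37] -> max=37
Recorded maximums: 33 33 33 33 34 34 34 34 9 16 26 37
Changes between consecutive maximums: 5

Answer: 5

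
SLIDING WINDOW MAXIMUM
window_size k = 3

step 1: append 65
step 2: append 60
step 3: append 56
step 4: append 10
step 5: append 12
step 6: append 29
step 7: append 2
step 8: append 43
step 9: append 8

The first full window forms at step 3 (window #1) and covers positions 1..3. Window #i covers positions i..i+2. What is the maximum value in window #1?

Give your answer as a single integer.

Answer: 65

Derivation:
step 1: append 65 -> window=[65] (not full yet)
step 2: append 60 -> window=[65, 60] (not full yet)
step 3: append 56 -> window=[65, 60, 56] -> max=65
Window #1 max = 65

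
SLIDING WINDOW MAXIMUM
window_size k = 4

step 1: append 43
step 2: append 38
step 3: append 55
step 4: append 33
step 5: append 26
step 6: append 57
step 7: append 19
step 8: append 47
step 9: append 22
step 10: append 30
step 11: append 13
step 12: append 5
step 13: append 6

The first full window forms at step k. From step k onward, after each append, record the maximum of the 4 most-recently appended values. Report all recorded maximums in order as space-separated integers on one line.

Answer: 55 55 57 57 57 57 47 47 30 30

Derivation:
step 1: append 43 -> window=[43] (not full yet)
step 2: append 38 -> window=[43, 38] (not full yet)
step 3: append 55 -> window=[43, 38, 55] (not full yet)
step 4: append 33 -> window=[43, 38, 55, 33] -> max=55
step 5: append 26 -> window=[38, 55, 33, 26] -> max=55
step 6: append 57 -> window=[55, 33, 26, 57] -> max=57
step 7: append 19 -> window=[33, 26, 57, 19] -> max=57
step 8: append 47 -> window=[26, 57, 19, 47] -> max=57
step 9: append 22 -> window=[57, 19, 47, 22] -> max=57
step 10: append 30 -> window=[19, 47, 22, 30] -> max=47
step 11: append 13 -> window=[47, 22, 30, 13] -> max=47
step 12: append 5 -> window=[22, 30, 13, 5] -> max=30
step 13: append 6 -> window=[30, 13, 5, 6] -> max=30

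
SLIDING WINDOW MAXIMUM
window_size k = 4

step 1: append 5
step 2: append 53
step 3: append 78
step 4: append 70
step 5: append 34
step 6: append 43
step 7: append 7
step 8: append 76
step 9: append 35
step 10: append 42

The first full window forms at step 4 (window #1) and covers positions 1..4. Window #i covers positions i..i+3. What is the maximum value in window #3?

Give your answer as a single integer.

Answer: 78

Derivation:
step 1: append 5 -> window=[5] (not full yet)
step 2: append 53 -> window=[5, 53] (not full yet)
step 3: append 78 -> window=[5, 53, 78] (not full yet)
step 4: append 70 -> window=[5, 53, 78, 70] -> max=78
step 5: append 34 -> window=[53, 78, 70, 34] -> max=78
step 6: append 43 -> window=[78, 70, 34, 43] -> max=78
Window #3 max = 78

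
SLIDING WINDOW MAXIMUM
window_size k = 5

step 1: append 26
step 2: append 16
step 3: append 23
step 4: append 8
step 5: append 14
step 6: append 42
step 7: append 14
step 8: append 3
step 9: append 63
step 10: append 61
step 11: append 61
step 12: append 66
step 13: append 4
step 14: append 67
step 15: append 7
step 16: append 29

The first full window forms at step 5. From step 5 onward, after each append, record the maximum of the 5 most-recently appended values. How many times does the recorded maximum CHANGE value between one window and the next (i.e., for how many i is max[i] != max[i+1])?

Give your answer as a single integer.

step 1: append 26 -> window=[26] (not full yet)
step 2: append 16 -> window=[26, 16] (not full yet)
step 3: append 23 -> window=[26, 16, 23] (not full yet)
step 4: append 8 -> window=[26, 16, 23, 8] (not full yet)
step 5: append 14 -> window=[26, 16, 23, 8, 14] -> max=26
step 6: append 42 -> window=[16, 23, 8, 14, 42] -> max=42
step 7: append 14 -> window=[23, 8, 14, 42, 14] -> max=42
step 8: append 3 -> window=[8, 14, 42, 14, 3] -> max=42
step 9: append 63 -> window=[14, 42, 14, 3, 63] -> max=63
step 10: append 61 -> window=[42, 14, 3, 63, 61] -> max=63
step 11: append 61 -> window=[14, 3, 63, 61, 61] -> max=63
step 12: append 66 -> window=[3, 63, 61, 61, 66] -> max=66
step 13: append 4 -> window=[63, 61, 61, 66, 4] -> max=66
step 14: append 67 -> window=[61, 61, 66, 4, 67] -> max=67
step 15: append 7 -> window=[61, 66, 4, 67, 7] -> max=67
step 16: append 29 -> window=[66, 4, 67, 7, 29] -> max=67
Recorded maximums: 26 42 42 42 63 63 63 66 66 67 67 67
Changes between consecutive maximums: 4

Answer: 4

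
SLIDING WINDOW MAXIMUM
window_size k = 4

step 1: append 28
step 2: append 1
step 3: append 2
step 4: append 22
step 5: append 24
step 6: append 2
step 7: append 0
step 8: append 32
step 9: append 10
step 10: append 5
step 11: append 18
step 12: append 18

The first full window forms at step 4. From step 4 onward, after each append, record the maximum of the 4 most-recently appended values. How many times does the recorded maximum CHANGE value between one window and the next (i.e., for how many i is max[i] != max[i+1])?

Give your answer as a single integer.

step 1: append 28 -> window=[28] (not full yet)
step 2: append 1 -> window=[28, 1] (not full yet)
step 3: append 2 -> window=[28, 1, 2] (not full yet)
step 4: append 22 -> window=[28, 1, 2, 22] -> max=28
step 5: append 24 -> window=[1, 2, 22, 24] -> max=24
step 6: append 2 -> window=[2, 22, 24, 2] -> max=24
step 7: append 0 -> window=[22, 24, 2, 0] -> max=24
step 8: append 32 -> window=[24, 2, 0, 32] -> max=32
step 9: append 10 -> window=[2, 0, 32, 10] -> max=32
step 10: append 5 -> window=[0, 32, 10, 5] -> max=32
step 11: append 18 -> window=[32, 10, 5, 18] -> max=32
step 12: append 18 -> window=[10, 5, 18, 18] -> max=18
Recorded maximums: 28 24 24 24 32 32 32 32 18
Changes between consecutive maximums: 3

Answer: 3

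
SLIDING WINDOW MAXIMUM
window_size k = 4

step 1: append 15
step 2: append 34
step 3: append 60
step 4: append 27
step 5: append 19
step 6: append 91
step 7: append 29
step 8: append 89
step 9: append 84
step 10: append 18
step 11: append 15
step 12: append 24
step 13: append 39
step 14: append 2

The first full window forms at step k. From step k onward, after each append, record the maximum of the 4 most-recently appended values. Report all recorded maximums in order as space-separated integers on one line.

Answer: 60 60 91 91 91 91 89 89 84 39 39

Derivation:
step 1: append 15 -> window=[15] (not full yet)
step 2: append 34 -> window=[15, 34] (not full yet)
step 3: append 60 -> window=[15, 34, 60] (not full yet)
step 4: append 27 -> window=[15, 34, 60, 27] -> max=60
step 5: append 19 -> window=[34, 60, 27, 19] -> max=60
step 6: append 91 -> window=[60, 27, 19, 91] -> max=91
step 7: append 29 -> window=[27, 19, 91, 29] -> max=91
step 8: append 89 -> window=[19, 91, 29, 89] -> max=91
step 9: append 84 -> window=[91, 29, 89, 84] -> max=91
step 10: append 18 -> window=[29, 89, 84, 18] -> max=89
step 11: append 15 -> window=[89, 84, 18, 15] -> max=89
step 12: append 24 -> window=[84, 18, 15, 24] -> max=84
step 13: append 39 -> window=[18, 15, 24, 39] -> max=39
step 14: append 2 -> window=[15, 24, 39, 2] -> max=39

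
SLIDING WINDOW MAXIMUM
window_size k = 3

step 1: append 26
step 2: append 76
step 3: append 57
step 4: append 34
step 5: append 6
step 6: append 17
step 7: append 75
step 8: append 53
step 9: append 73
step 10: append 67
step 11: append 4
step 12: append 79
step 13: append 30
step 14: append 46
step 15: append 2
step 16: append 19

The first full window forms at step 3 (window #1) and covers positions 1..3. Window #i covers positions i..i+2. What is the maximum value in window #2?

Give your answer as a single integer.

step 1: append 26 -> window=[26] (not full yet)
step 2: append 76 -> window=[26, 76] (not full yet)
step 3: append 57 -> window=[26, 76, 57] -> max=76
step 4: append 34 -> window=[76, 57, 34] -> max=76
Window #2 max = 76

Answer: 76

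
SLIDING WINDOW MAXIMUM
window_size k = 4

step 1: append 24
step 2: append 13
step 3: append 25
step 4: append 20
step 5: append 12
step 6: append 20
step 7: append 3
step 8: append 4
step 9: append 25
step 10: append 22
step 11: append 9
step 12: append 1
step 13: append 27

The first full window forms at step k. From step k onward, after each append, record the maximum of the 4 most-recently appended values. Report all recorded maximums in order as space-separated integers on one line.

Answer: 25 25 25 20 20 25 25 25 25 27

Derivation:
step 1: append 24 -> window=[24] (not full yet)
step 2: append 13 -> window=[24, 13] (not full yet)
step 3: append 25 -> window=[24, 13, 25] (not full yet)
step 4: append 20 -> window=[24, 13, 25, 20] -> max=25
step 5: append 12 -> window=[13, 25, 20, 12] -> max=25
step 6: append 20 -> window=[25, 20, 12, 20] -> max=25
step 7: append 3 -> window=[20, 12, 20, 3] -> max=20
step 8: append 4 -> window=[12, 20, 3, 4] -> max=20
step 9: append 25 -> window=[20, 3, 4, 25] -> max=25
step 10: append 22 -> window=[3, 4, 25, 22] -> max=25
step 11: append 9 -> window=[4, 25, 22, 9] -> max=25
step 12: append 1 -> window=[25, 22, 9, 1] -> max=25
step 13: append 27 -> window=[22, 9, 1, 27] -> max=27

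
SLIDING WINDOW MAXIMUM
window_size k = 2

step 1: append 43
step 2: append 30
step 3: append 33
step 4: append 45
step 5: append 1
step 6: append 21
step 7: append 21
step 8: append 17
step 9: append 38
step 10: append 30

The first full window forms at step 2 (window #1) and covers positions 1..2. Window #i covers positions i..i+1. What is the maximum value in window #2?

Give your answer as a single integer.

step 1: append 43 -> window=[43] (not full yet)
step 2: append 30 -> window=[43, 30] -> max=43
step 3: append 33 -> window=[30, 33] -> max=33
Window #2 max = 33

Answer: 33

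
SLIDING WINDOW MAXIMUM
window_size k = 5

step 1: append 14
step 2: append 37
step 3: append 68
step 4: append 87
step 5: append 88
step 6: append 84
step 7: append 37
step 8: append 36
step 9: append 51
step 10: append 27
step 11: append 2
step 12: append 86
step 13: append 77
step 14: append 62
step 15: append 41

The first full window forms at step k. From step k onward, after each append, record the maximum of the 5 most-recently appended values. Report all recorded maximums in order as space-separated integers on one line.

step 1: append 14 -> window=[14] (not full yet)
step 2: append 37 -> window=[14, 37] (not full yet)
step 3: append 68 -> window=[14, 37, 68] (not full yet)
step 4: append 87 -> window=[14, 37, 68, 87] (not full yet)
step 5: append 88 -> window=[14, 37, 68, 87, 88] -> max=88
step 6: append 84 -> window=[37, 68, 87, 88, 84] -> max=88
step 7: append 37 -> window=[68, 87, 88, 84, 37] -> max=88
step 8: append 36 -> window=[87, 88, 84, 37, 36] -> max=88
step 9: append 51 -> window=[88, 84, 37, 36, 51] -> max=88
step 10: append 27 -> window=[84, 37, 36, 51, 27] -> max=84
step 11: append 2 -> window=[37, 36, 51, 27, 2] -> max=51
step 12: append 86 -> window=[36, 51, 27, 2, 86] -> max=86
step 13: append 77 -> window=[51, 27, 2, 86, 77] -> max=86
step 14: append 62 -> window=[27, 2, 86, 77, 62] -> max=86
step 15: append 41 -> window=[2, 86, 77, 62, 41] -> max=86

Answer: 88 88 88 88 88 84 51 86 86 86 86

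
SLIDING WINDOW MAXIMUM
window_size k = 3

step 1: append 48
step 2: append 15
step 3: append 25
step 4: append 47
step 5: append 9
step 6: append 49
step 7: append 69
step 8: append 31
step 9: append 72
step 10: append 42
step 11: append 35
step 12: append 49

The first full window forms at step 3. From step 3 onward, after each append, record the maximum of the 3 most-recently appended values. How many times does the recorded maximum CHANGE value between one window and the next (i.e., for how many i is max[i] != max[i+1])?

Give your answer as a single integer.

step 1: append 48 -> window=[48] (not full yet)
step 2: append 15 -> window=[48, 15] (not full yet)
step 3: append 25 -> window=[48, 15, 25] -> max=48
step 4: append 47 -> window=[15, 25, 47] -> max=47
step 5: append 9 -> window=[25, 47, 9] -> max=47
step 6: append 49 -> window=[47, 9, 49] -> max=49
step 7: append 69 -> window=[9, 49, 69] -> max=69
step 8: append 31 -> window=[49, 69, 31] -> max=69
step 9: append 72 -> window=[69, 31, 72] -> max=72
step 10: append 42 -> window=[31, 72, 42] -> max=72
step 11: append 35 -> window=[72, 42, 35] -> max=72
step 12: append 49 -> window=[42, 35, 49] -> max=49
Recorded maximums: 48 47 47 49 69 69 72 72 72 49
Changes between consecutive maximums: 5

Answer: 5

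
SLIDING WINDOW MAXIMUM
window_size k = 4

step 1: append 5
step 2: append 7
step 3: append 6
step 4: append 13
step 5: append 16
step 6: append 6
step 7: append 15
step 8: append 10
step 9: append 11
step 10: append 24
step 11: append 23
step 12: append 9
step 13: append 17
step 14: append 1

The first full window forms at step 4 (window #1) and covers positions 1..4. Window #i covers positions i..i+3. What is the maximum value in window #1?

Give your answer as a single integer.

Answer: 13

Derivation:
step 1: append 5 -> window=[5] (not full yet)
step 2: append 7 -> window=[5, 7] (not full yet)
step 3: append 6 -> window=[5, 7, 6] (not full yet)
step 4: append 13 -> window=[5, 7, 6, 13] -> max=13
Window #1 max = 13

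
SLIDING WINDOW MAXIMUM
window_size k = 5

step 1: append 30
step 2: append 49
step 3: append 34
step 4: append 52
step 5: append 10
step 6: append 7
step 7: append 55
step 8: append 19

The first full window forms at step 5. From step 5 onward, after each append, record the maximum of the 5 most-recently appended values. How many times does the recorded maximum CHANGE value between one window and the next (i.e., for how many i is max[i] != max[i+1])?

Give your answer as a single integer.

Answer: 1

Derivation:
step 1: append 30 -> window=[30] (not full yet)
step 2: append 49 -> window=[30, 49] (not full yet)
step 3: append 34 -> window=[30, 49, 34] (not full yet)
step 4: append 52 -> window=[30, 49, 34, 52] (not full yet)
step 5: append 10 -> window=[30, 49, 34, 52, 10] -> max=52
step 6: append 7 -> window=[49, 34, 52, 10, 7] -> max=52
step 7: append 55 -> window=[34, 52, 10, 7, 55] -> max=55
step 8: append 19 -> window=[52, 10, 7, 55, 19] -> max=55
Recorded maximums: 52 52 55 55
Changes between consecutive maximums: 1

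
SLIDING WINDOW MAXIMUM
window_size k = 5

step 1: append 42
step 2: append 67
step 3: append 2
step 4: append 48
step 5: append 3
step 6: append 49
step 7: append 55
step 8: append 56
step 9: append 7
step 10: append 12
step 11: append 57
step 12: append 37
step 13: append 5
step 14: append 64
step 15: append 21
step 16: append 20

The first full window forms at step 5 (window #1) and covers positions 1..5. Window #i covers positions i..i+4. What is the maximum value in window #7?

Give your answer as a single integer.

Answer: 57

Derivation:
step 1: append 42 -> window=[42] (not full yet)
step 2: append 67 -> window=[42, 67] (not full yet)
step 3: append 2 -> window=[42, 67, 2] (not full yet)
step 4: append 48 -> window=[42, 67, 2, 48] (not full yet)
step 5: append 3 -> window=[42, 67, 2, 48, 3] -> max=67
step 6: append 49 -> window=[67, 2, 48, 3, 49] -> max=67
step 7: append 55 -> window=[2, 48, 3, 49, 55] -> max=55
step 8: append 56 -> window=[48, 3, 49, 55, 56] -> max=56
step 9: append 7 -> window=[3, 49, 55, 56, 7] -> max=56
step 10: append 12 -> window=[49, 55, 56, 7, 12] -> max=56
step 11: append 57 -> window=[55, 56, 7, 12, 57] -> max=57
Window #7 max = 57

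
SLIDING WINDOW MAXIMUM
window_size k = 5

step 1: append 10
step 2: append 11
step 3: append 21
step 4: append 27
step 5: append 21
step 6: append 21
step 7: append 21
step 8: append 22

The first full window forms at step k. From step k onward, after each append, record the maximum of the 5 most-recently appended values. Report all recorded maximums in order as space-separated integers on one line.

Answer: 27 27 27 27

Derivation:
step 1: append 10 -> window=[10] (not full yet)
step 2: append 11 -> window=[10, 11] (not full yet)
step 3: append 21 -> window=[10, 11, 21] (not full yet)
step 4: append 27 -> window=[10, 11, 21, 27] (not full yet)
step 5: append 21 -> window=[10, 11, 21, 27, 21] -> max=27
step 6: append 21 -> window=[11, 21, 27, 21, 21] -> max=27
step 7: append 21 -> window=[21, 27, 21, 21, 21] -> max=27
step 8: append 22 -> window=[27, 21, 21, 21, 22] -> max=27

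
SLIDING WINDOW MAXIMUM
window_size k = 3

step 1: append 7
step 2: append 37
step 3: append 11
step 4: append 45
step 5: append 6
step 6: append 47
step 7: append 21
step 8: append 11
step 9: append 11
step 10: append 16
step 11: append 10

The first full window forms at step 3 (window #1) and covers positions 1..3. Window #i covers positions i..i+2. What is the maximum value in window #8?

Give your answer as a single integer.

step 1: append 7 -> window=[7] (not full yet)
step 2: append 37 -> window=[7, 37] (not full yet)
step 3: append 11 -> window=[7, 37, 11] -> max=37
step 4: append 45 -> window=[37, 11, 45] -> max=45
step 5: append 6 -> window=[11, 45, 6] -> max=45
step 6: append 47 -> window=[45, 6, 47] -> max=47
step 7: append 21 -> window=[6, 47, 21] -> max=47
step 8: append 11 -> window=[47, 21, 11] -> max=47
step 9: append 11 -> window=[21, 11, 11] -> max=21
step 10: append 16 -> window=[11, 11, 16] -> max=16
Window #8 max = 16

Answer: 16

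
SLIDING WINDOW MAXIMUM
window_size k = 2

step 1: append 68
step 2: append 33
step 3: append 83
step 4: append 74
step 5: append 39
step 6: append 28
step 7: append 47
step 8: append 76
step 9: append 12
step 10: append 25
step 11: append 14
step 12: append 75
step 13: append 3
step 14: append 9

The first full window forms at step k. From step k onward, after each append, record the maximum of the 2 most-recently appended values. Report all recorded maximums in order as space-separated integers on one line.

Answer: 68 83 83 74 39 47 76 76 25 25 75 75 9

Derivation:
step 1: append 68 -> window=[68] (not full yet)
step 2: append 33 -> window=[68, 33] -> max=68
step 3: append 83 -> window=[33, 83] -> max=83
step 4: append 74 -> window=[83, 74] -> max=83
step 5: append 39 -> window=[74, 39] -> max=74
step 6: append 28 -> window=[39, 28] -> max=39
step 7: append 47 -> window=[28, 47] -> max=47
step 8: append 76 -> window=[47, 76] -> max=76
step 9: append 12 -> window=[76, 12] -> max=76
step 10: append 25 -> window=[12, 25] -> max=25
step 11: append 14 -> window=[25, 14] -> max=25
step 12: append 75 -> window=[14, 75] -> max=75
step 13: append 3 -> window=[75, 3] -> max=75
step 14: append 9 -> window=[3, 9] -> max=9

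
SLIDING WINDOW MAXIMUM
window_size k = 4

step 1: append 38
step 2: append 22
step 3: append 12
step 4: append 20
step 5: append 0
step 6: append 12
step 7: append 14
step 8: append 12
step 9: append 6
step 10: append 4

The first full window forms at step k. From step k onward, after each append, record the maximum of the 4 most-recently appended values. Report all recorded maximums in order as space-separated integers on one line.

Answer: 38 22 20 20 14 14 14

Derivation:
step 1: append 38 -> window=[38] (not full yet)
step 2: append 22 -> window=[38, 22] (not full yet)
step 3: append 12 -> window=[38, 22, 12] (not full yet)
step 4: append 20 -> window=[38, 22, 12, 20] -> max=38
step 5: append 0 -> window=[22, 12, 20, 0] -> max=22
step 6: append 12 -> window=[12, 20, 0, 12] -> max=20
step 7: append 14 -> window=[20, 0, 12, 14] -> max=20
step 8: append 12 -> window=[0, 12, 14, 12] -> max=14
step 9: append 6 -> window=[12, 14, 12, 6] -> max=14
step 10: append 4 -> window=[14, 12, 6, 4] -> max=14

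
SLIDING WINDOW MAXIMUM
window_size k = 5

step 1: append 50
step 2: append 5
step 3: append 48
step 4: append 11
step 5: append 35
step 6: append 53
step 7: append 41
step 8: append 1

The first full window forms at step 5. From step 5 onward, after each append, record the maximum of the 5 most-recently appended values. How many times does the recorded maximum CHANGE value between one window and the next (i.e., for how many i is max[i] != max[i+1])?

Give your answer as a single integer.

step 1: append 50 -> window=[50] (not full yet)
step 2: append 5 -> window=[50, 5] (not full yet)
step 3: append 48 -> window=[50, 5, 48] (not full yet)
step 4: append 11 -> window=[50, 5, 48, 11] (not full yet)
step 5: append 35 -> window=[50, 5, 48, 11, 35] -> max=50
step 6: append 53 -> window=[5, 48, 11, 35, 53] -> max=53
step 7: append 41 -> window=[48, 11, 35, 53, 41] -> max=53
step 8: append 1 -> window=[11, 35, 53, 41, 1] -> max=53
Recorded maximums: 50 53 53 53
Changes between consecutive maximums: 1

Answer: 1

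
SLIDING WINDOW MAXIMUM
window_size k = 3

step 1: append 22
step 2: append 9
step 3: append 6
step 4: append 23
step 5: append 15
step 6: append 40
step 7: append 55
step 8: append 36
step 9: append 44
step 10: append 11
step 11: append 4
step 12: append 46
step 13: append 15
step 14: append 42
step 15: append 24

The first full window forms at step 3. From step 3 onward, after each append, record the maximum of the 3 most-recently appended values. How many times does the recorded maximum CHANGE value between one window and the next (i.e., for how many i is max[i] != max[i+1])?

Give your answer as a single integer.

Answer: 6

Derivation:
step 1: append 22 -> window=[22] (not full yet)
step 2: append 9 -> window=[22, 9] (not full yet)
step 3: append 6 -> window=[22, 9, 6] -> max=22
step 4: append 23 -> window=[9, 6, 23] -> max=23
step 5: append 15 -> window=[6, 23, 15] -> max=23
step 6: append 40 -> window=[23, 15, 40] -> max=40
step 7: append 55 -> window=[15, 40, 55] -> max=55
step 8: append 36 -> window=[40, 55, 36] -> max=55
step 9: append 44 -> window=[55, 36, 44] -> max=55
step 10: append 11 -> window=[36, 44, 11] -> max=44
step 11: append 4 -> window=[44, 11, 4] -> max=44
step 12: append 46 -> window=[11, 4, 46] -> max=46
step 13: append 15 -> window=[4, 46, 15] -> max=46
step 14: append 42 -> window=[46, 15, 42] -> max=46
step 15: append 24 -> window=[15, 42, 24] -> max=42
Recorded maximums: 22 23 23 40 55 55 55 44 44 46 46 46 42
Changes between consecutive maximums: 6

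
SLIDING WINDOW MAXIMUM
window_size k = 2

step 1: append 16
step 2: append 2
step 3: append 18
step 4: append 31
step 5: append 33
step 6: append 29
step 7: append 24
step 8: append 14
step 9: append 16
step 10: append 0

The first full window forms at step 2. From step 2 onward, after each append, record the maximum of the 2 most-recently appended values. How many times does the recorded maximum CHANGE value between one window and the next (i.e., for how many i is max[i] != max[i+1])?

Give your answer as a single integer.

step 1: append 16 -> window=[16] (not full yet)
step 2: append 2 -> window=[16, 2] -> max=16
step 3: append 18 -> window=[2, 18] -> max=18
step 4: append 31 -> window=[18, 31] -> max=31
step 5: append 33 -> window=[31, 33] -> max=33
step 6: append 29 -> window=[33, 29] -> max=33
step 7: append 24 -> window=[29, 24] -> max=29
step 8: append 14 -> window=[24, 14] -> max=24
step 9: append 16 -> window=[14, 16] -> max=16
step 10: append 0 -> window=[16, 0] -> max=16
Recorded maximums: 16 18 31 33 33 29 24 16 16
Changes between consecutive maximums: 6

Answer: 6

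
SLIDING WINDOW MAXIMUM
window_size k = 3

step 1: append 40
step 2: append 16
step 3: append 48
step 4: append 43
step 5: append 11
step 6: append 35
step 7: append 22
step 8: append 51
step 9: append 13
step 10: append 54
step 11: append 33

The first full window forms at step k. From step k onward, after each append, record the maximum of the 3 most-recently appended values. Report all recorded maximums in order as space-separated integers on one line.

step 1: append 40 -> window=[40] (not full yet)
step 2: append 16 -> window=[40, 16] (not full yet)
step 3: append 48 -> window=[40, 16, 48] -> max=48
step 4: append 43 -> window=[16, 48, 43] -> max=48
step 5: append 11 -> window=[48, 43, 11] -> max=48
step 6: append 35 -> window=[43, 11, 35] -> max=43
step 7: append 22 -> window=[11, 35, 22] -> max=35
step 8: append 51 -> window=[35, 22, 51] -> max=51
step 9: append 13 -> window=[22, 51, 13] -> max=51
step 10: append 54 -> window=[51, 13, 54] -> max=54
step 11: append 33 -> window=[13, 54, 33] -> max=54

Answer: 48 48 48 43 35 51 51 54 54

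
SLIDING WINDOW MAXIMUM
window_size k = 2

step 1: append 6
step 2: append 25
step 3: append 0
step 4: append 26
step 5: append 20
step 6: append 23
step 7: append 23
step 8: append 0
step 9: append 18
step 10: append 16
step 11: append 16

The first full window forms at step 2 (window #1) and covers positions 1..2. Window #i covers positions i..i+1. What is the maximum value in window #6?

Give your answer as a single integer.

Answer: 23

Derivation:
step 1: append 6 -> window=[6] (not full yet)
step 2: append 25 -> window=[6, 25] -> max=25
step 3: append 0 -> window=[25, 0] -> max=25
step 4: append 26 -> window=[0, 26] -> max=26
step 5: append 20 -> window=[26, 20] -> max=26
step 6: append 23 -> window=[20, 23] -> max=23
step 7: append 23 -> window=[23, 23] -> max=23
Window #6 max = 23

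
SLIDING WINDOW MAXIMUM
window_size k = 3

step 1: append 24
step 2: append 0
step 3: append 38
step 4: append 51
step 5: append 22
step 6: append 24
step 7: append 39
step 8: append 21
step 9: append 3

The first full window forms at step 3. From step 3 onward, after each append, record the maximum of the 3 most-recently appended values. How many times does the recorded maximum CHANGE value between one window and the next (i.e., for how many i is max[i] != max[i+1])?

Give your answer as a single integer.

step 1: append 24 -> window=[24] (not full yet)
step 2: append 0 -> window=[24, 0] (not full yet)
step 3: append 38 -> window=[24, 0, 38] -> max=38
step 4: append 51 -> window=[0, 38, 51] -> max=51
step 5: append 22 -> window=[38, 51, 22] -> max=51
step 6: append 24 -> window=[51, 22, 24] -> max=51
step 7: append 39 -> window=[22, 24, 39] -> max=39
step 8: append 21 -> window=[24, 39, 21] -> max=39
step 9: append 3 -> window=[39, 21, 3] -> max=39
Recorded maximums: 38 51 51 51 39 39 39
Changes between consecutive maximums: 2

Answer: 2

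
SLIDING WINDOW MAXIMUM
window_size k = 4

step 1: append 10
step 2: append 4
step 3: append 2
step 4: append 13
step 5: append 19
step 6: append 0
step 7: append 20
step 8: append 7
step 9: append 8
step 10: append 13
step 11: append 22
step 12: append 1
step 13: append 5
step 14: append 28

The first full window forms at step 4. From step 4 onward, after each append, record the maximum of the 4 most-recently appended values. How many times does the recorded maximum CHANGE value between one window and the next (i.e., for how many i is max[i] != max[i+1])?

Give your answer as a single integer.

Answer: 4

Derivation:
step 1: append 10 -> window=[10] (not full yet)
step 2: append 4 -> window=[10, 4] (not full yet)
step 3: append 2 -> window=[10, 4, 2] (not full yet)
step 4: append 13 -> window=[10, 4, 2, 13] -> max=13
step 5: append 19 -> window=[4, 2, 13, 19] -> max=19
step 6: append 0 -> window=[2, 13, 19, 0] -> max=19
step 7: append 20 -> window=[13, 19, 0, 20] -> max=20
step 8: append 7 -> window=[19, 0, 20, 7] -> max=20
step 9: append 8 -> window=[0, 20, 7, 8] -> max=20
step 10: append 13 -> window=[20, 7, 8, 13] -> max=20
step 11: append 22 -> window=[7, 8, 13, 22] -> max=22
step 12: append 1 -> window=[8, 13, 22, 1] -> max=22
step 13: append 5 -> window=[13, 22, 1, 5] -> max=22
step 14: append 28 -> window=[22, 1, 5, 28] -> max=28
Recorded maximums: 13 19 19 20 20 20 20 22 22 22 28
Changes between consecutive maximums: 4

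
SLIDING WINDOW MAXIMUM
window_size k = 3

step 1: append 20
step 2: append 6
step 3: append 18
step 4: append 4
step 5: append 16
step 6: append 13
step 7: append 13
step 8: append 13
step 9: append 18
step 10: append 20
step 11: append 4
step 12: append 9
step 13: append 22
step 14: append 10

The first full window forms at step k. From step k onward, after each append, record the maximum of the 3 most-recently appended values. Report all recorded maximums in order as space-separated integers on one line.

Answer: 20 18 18 16 16 13 18 20 20 20 22 22

Derivation:
step 1: append 20 -> window=[20] (not full yet)
step 2: append 6 -> window=[20, 6] (not full yet)
step 3: append 18 -> window=[20, 6, 18] -> max=20
step 4: append 4 -> window=[6, 18, 4] -> max=18
step 5: append 16 -> window=[18, 4, 16] -> max=18
step 6: append 13 -> window=[4, 16, 13] -> max=16
step 7: append 13 -> window=[16, 13, 13] -> max=16
step 8: append 13 -> window=[13, 13, 13] -> max=13
step 9: append 18 -> window=[13, 13, 18] -> max=18
step 10: append 20 -> window=[13, 18, 20] -> max=20
step 11: append 4 -> window=[18, 20, 4] -> max=20
step 12: append 9 -> window=[20, 4, 9] -> max=20
step 13: append 22 -> window=[4, 9, 22] -> max=22
step 14: append 10 -> window=[9, 22, 10] -> max=22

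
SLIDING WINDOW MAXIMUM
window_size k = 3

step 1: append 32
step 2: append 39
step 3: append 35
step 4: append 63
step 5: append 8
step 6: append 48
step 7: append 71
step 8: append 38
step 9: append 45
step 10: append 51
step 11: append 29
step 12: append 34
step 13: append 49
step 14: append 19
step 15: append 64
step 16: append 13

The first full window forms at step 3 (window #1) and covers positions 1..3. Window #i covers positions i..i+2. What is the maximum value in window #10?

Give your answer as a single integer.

Answer: 51

Derivation:
step 1: append 32 -> window=[32] (not full yet)
step 2: append 39 -> window=[32, 39] (not full yet)
step 3: append 35 -> window=[32, 39, 35] -> max=39
step 4: append 63 -> window=[39, 35, 63] -> max=63
step 5: append 8 -> window=[35, 63, 8] -> max=63
step 6: append 48 -> window=[63, 8, 48] -> max=63
step 7: append 71 -> window=[8, 48, 71] -> max=71
step 8: append 38 -> window=[48, 71, 38] -> max=71
step 9: append 45 -> window=[71, 38, 45] -> max=71
step 10: append 51 -> window=[38, 45, 51] -> max=51
step 11: append 29 -> window=[45, 51, 29] -> max=51
step 12: append 34 -> window=[51, 29, 34] -> max=51
Window #10 max = 51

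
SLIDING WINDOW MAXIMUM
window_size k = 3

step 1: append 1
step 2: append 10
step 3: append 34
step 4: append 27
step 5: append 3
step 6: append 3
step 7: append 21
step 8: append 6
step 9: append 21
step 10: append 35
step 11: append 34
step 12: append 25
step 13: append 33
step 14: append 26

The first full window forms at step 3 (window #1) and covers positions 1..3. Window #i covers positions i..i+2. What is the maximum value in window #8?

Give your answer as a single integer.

Answer: 35

Derivation:
step 1: append 1 -> window=[1] (not full yet)
step 2: append 10 -> window=[1, 10] (not full yet)
step 3: append 34 -> window=[1, 10, 34] -> max=34
step 4: append 27 -> window=[10, 34, 27] -> max=34
step 5: append 3 -> window=[34, 27, 3] -> max=34
step 6: append 3 -> window=[27, 3, 3] -> max=27
step 7: append 21 -> window=[3, 3, 21] -> max=21
step 8: append 6 -> window=[3, 21, 6] -> max=21
step 9: append 21 -> window=[21, 6, 21] -> max=21
step 10: append 35 -> window=[6, 21, 35] -> max=35
Window #8 max = 35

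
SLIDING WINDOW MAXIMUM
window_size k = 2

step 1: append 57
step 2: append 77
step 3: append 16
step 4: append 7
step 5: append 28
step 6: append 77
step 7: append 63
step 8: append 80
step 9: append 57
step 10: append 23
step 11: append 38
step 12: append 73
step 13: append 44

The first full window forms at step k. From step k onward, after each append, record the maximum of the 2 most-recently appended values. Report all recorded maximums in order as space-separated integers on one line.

Answer: 77 77 16 28 77 77 80 80 57 38 73 73

Derivation:
step 1: append 57 -> window=[57] (not full yet)
step 2: append 77 -> window=[57, 77] -> max=77
step 3: append 16 -> window=[77, 16] -> max=77
step 4: append 7 -> window=[16, 7] -> max=16
step 5: append 28 -> window=[7, 28] -> max=28
step 6: append 77 -> window=[28, 77] -> max=77
step 7: append 63 -> window=[77, 63] -> max=77
step 8: append 80 -> window=[63, 80] -> max=80
step 9: append 57 -> window=[80, 57] -> max=80
step 10: append 23 -> window=[57, 23] -> max=57
step 11: append 38 -> window=[23, 38] -> max=38
step 12: append 73 -> window=[38, 73] -> max=73
step 13: append 44 -> window=[73, 44] -> max=73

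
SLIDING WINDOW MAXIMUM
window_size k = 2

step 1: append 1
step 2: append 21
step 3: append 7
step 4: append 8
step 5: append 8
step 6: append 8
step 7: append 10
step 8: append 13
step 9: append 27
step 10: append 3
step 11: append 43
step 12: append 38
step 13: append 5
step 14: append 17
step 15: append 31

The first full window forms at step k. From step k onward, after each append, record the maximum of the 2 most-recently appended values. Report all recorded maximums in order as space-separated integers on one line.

Answer: 21 21 8 8 8 10 13 27 27 43 43 38 17 31

Derivation:
step 1: append 1 -> window=[1] (not full yet)
step 2: append 21 -> window=[1, 21] -> max=21
step 3: append 7 -> window=[21, 7] -> max=21
step 4: append 8 -> window=[7, 8] -> max=8
step 5: append 8 -> window=[8, 8] -> max=8
step 6: append 8 -> window=[8, 8] -> max=8
step 7: append 10 -> window=[8, 10] -> max=10
step 8: append 13 -> window=[10, 13] -> max=13
step 9: append 27 -> window=[13, 27] -> max=27
step 10: append 3 -> window=[27, 3] -> max=27
step 11: append 43 -> window=[3, 43] -> max=43
step 12: append 38 -> window=[43, 38] -> max=43
step 13: append 5 -> window=[38, 5] -> max=38
step 14: append 17 -> window=[5, 17] -> max=17
step 15: append 31 -> window=[17, 31] -> max=31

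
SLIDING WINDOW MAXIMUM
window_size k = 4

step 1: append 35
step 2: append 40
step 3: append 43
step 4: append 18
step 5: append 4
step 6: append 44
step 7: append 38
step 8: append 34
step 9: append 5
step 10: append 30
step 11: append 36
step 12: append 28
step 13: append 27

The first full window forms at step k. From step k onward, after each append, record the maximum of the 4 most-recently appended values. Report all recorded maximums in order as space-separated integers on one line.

step 1: append 35 -> window=[35] (not full yet)
step 2: append 40 -> window=[35, 40] (not full yet)
step 3: append 43 -> window=[35, 40, 43] (not full yet)
step 4: append 18 -> window=[35, 40, 43, 18] -> max=43
step 5: append 4 -> window=[40, 43, 18, 4] -> max=43
step 6: append 44 -> window=[43, 18, 4, 44] -> max=44
step 7: append 38 -> window=[18, 4, 44, 38] -> max=44
step 8: append 34 -> window=[4, 44, 38, 34] -> max=44
step 9: append 5 -> window=[44, 38, 34, 5] -> max=44
step 10: append 30 -> window=[38, 34, 5, 30] -> max=38
step 11: append 36 -> window=[34, 5, 30, 36] -> max=36
step 12: append 28 -> window=[5, 30, 36, 28] -> max=36
step 13: append 27 -> window=[30, 36, 28, 27] -> max=36

Answer: 43 43 44 44 44 44 38 36 36 36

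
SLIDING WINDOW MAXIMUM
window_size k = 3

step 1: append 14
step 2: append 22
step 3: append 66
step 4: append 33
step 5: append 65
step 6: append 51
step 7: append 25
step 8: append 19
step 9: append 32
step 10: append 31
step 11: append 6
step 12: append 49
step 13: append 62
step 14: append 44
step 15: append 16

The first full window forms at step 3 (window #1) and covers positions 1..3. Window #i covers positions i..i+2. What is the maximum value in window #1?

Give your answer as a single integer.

Answer: 66

Derivation:
step 1: append 14 -> window=[14] (not full yet)
step 2: append 22 -> window=[14, 22] (not full yet)
step 3: append 66 -> window=[14, 22, 66] -> max=66
Window #1 max = 66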